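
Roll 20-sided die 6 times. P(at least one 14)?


P(no 14)^6 = (19/20)^6 = 47045881/64000000
P(≥1) = 1 - 47045881/64000000 = 16954119/64000000

P = 16954119/64000000 ≈ 26.49%


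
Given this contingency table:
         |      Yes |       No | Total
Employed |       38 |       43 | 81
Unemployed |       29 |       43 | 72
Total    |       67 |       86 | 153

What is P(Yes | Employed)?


P(Yes | Employed) = 38/(38+43) = 38/81

P(Yes|Employed) = 38/81 ≈ 46.91%


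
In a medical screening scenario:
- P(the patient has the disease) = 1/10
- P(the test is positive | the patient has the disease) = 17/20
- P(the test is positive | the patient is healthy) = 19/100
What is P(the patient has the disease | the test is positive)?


Using Bayes' theorem:
P(A|B) = P(B|A)·P(A) / P(B)

P(the test is positive) = 17/20 × 1/10 + 19/100 × 9/10
= 17/200 + 171/1000 = 32/125

P(the patient has the disease|the test is positive) = (17/200) / (32/125) = 85/256

P(the patient has the disease|the test is positive) = 85/256 ≈ 33.20%


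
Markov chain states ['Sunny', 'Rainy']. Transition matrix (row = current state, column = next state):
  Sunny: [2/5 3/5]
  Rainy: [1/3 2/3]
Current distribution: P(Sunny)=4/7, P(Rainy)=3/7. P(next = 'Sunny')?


P(next=Sunny) = Σᵢ P(now=i)×P(i→Sunny)
= 4/7×2/5 + 3/7×1/3
= 8/35 + 1/7 = 13/35

P = 13/35 ≈ 0.3714


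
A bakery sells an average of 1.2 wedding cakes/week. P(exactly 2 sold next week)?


Poisson(λ=1.2): P(X=2) = e^(-λ)×λ^k/k!
= e^(-1.2) × 1.2^2 / 2!
≈ 0.3011942119 × 1.44 / 2 ≈ 0.216860

P(X=2) ≈ 0.216860 ≈ 21.69%


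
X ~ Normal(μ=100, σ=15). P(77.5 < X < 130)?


z₁=(77.5-100)/15=-1.5, z₂=(130-100)/15=2.0
P = Φ(2.0) - Φ(-1.5) = 0.977250 - 0.066807 = 0.910443 ≈ 0.9104

P(77.5 < X < 130) ≈ 0.9104


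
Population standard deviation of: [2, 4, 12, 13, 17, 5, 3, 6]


Mean = 62/8 = 31/4
  (2-31/4)²=529/16
  (4-31/4)²=225/16
  (12-31/4)²=289/16
  (13-31/4)²=441/16
  (17-31/4)²=1369/16
  (5-31/4)²=121/16
  (3-31/4)²=361/16
  (6-31/4)²=49/16
Σ(x-μ)² = 423/2
σ² = (423/2)/8 = 423/16

σ = √(423/16) ≈ 5.1417


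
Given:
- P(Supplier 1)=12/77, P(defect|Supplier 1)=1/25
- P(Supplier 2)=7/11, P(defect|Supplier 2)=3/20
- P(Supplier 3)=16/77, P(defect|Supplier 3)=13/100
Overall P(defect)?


P(B) = Σ P(B|Aᵢ)×P(Aᵢ)
  1/25×12/77 = 12/1925
  3/20×7/11 = 21/220
  13/100×16/77 = 52/1925
Sum = 991/7700

P(defect) = 991/7700 ≈ 12.87%


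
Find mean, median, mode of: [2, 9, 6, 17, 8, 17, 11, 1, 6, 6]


Sorted: [1, 2, 6, 6, 6, 8, 9, 11, 17, 17]
Mean = 83/10
Median = 7
Freq: {2: 1, 9: 1, 6: 3, 17: 2, 8: 1, 11: 1, 1: 1}
Mode: [6]

Mean=83/10, Median=7, Mode=6


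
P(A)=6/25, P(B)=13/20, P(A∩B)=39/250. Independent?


P(A)×P(B) = 39/250
P(A∩B) = 39/250
Equal ✓ → Independent

Yes, independent


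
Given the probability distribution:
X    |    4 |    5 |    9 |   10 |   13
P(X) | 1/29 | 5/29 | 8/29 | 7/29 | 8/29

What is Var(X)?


E[X] = 275/29
E[X²] = 2841/29
Var(X) = E[X²] - (E[X])² = 2841/29 - 75625/841 = 6764/841

Var(X) = 6764/841 ≈ 8.0428


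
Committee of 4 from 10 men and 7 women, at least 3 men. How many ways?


Count by #men:
  3M,1W: C(10,3)×C(7,1)=840
  4M,0W: C(10,4)×C(7,0)=210
Total = 1050

1050


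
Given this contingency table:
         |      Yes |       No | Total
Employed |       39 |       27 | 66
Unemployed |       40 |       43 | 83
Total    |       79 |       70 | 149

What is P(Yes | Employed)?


P(Yes | Employed) = 39/(39+27) = 39/66 = 13/22

P(Yes|Employed) = 13/22 ≈ 59.09%


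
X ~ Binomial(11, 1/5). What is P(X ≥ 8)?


P(X ≥ 8) = Σ P(X=i) for i=8..11
P(X=8) = 2112/9765625
P(X=9) = 176/9765625
P(X=10) = 44/48828125
P(X=11) = 1/48828125
Sum = 2297/9765625

P(X ≥ 8) = 2297/9765625 ≈ 0.02%


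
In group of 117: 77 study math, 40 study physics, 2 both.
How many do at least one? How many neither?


|A∪B| = 77+40-2 = 115
Neither = 117-115 = 2

At least one: 115; Neither: 2


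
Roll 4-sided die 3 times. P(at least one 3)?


P(no 3)^3 = (3/4)^3 = 27/64
P(≥1) = 1 - 27/64 = 37/64

P = 37/64 ≈ 57.81%


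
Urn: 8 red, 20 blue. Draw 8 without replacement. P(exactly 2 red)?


Hypergeometric: C(8,2)×C(20,6)/C(28,8)
= 28×38760/3108105 = 10336/29601

P(X=2) = 10336/29601 ≈ 34.92%


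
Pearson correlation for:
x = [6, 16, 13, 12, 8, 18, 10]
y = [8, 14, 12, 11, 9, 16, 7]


n=7, Σx=83, Σy=77, Σxy=990, Σx²=1093, Σy²=911
r = (7×990 - 83×77)/√((7×1093 - 83²)(7×911 - 77²))
= 539/√(762×448) = 539/√341376 ≈ 539/584.2739 ≈ 0.9225

r ≈ 0.9225


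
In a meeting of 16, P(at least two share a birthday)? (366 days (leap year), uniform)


P(all different) = Π(366-i)/366 for i=0..15
= 0.717059
P(match) = 1 - 0.717059 = 0.282941

P ≈ 0.2829 ≈ 28.29%


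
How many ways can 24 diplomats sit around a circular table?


Circular arrangements of 24 distinct objects: fix one position to break rotational symmetry.
(n-1)! = 23! = 25852016738884976640000

25852016738884976640000


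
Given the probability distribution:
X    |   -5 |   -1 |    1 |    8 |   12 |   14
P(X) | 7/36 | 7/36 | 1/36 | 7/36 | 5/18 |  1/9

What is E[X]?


E[X] = Σ x·P(X=x)
= (-5)×(7/36) + (-1)×(7/36) + (1)×(1/36) + (8)×(7/36) + (12)×(5/18) + (14)×(1/9)
= 191/36

E[X] = 191/36


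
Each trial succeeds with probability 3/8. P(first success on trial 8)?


Geometric: P(X=8) = (1-p)^(k-1)×p = (5/8)^7×3/8 = 234375/16777216

P(X=8) = 234375/16777216 ≈ 1.40%


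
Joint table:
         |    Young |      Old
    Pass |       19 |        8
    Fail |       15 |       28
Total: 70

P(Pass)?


P(Pass) = (19+8)/70 = 27/70

P(Pass) = 27/70 ≈ 38.57%


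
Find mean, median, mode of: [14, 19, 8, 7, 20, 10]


Sorted: [7, 8, 10, 14, 19, 20]
Mean = 78/6 = 13
Median = 12
Freq: {14: 1, 19: 1, 8: 1, 7: 1, 20: 1, 10: 1}
Mode: No mode

Mean=13, Median=12, Mode=No mode


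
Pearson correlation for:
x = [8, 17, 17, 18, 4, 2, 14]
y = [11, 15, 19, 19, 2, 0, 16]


n=7, Σx=80, Σy=82, Σxy=1240, Σx²=1182, Σy²=1328
r = (7×1240 - 80×82)/√((7×1182 - 80²)(7×1328 - 82²))
= 2120/√(1874×2572) = 2120/√4819928 ≈ 2120/2195.4334 ≈ 0.9656

r ≈ 0.9656


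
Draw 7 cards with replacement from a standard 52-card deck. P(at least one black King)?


P(not a black King) = 50/52 = 25/26
P(none in 7 draws) = (25/26)^7 = 6103515625/8031810176
P(≥1 black King) = 1 - 6103515625/8031810176 = 1928294551/8031810176

P = 1928294551/8031810176 ≈ 24.01%


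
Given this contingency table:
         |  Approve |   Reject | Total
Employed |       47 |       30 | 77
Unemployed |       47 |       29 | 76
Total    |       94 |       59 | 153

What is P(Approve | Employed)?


P(Approve | Employed) = 47/(47+30) = 47/77

P(Approve|Employed) = 47/77 ≈ 61.04%


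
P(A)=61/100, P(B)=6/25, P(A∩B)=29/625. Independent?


P(A)×P(B) = 183/1250
P(A∩B) = 29/625
Not equal → NOT independent

No, not independent


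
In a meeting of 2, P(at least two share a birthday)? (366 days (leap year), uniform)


P(all different) = Π(366-i)/366 for i=0..1
= 0.997268
P(match) = 1 - 0.997268 = 0.002732

P ≈ 0.0027 ≈ 0.27%


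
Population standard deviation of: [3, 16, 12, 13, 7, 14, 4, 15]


Mean = 84/8 = 21/2
  (3-21/2)²=225/4
  (16-21/2)²=121/4
  (12-21/2)²=9/4
  (13-21/2)²=25/4
  (7-21/2)²=49/4
  (14-21/2)²=49/4
  (4-21/2)²=169/4
  (15-21/2)²=81/4
Σ(x-μ)² = 182
σ² = 182/8 = 91/4

σ = √(91/4) ≈ 4.7697


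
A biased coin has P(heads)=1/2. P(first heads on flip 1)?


Geometric: P(X=1) = (1-p)^(k-1)×p = (1/2)^0×1/2 = 1/2

P(X=1) = 1/2 ≈ 50.00%


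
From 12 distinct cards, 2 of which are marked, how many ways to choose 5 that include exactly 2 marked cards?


Choose 2 of the 2 marked cards and 3 of the other 10 cards:
C(2,2)×C(10,3) = 1×120 = 120

120


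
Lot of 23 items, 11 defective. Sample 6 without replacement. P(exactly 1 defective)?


Hypergeometric: C(11,1)×C(12,5)/C(23,6)
= 11×792/100947 = 264/3059

P(X=1) = 264/3059 ≈ 8.63%


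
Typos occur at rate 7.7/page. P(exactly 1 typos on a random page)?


Poisson(λ=7.7): P(X=1) = e^(-λ)×λ^k/k!
= e^(-7.7) × 7.7^1 / 1!
≈ 0.0004528271829 × 7.7 / 1 ≈ 0.003487

P(X=1) ≈ 0.003487 ≈ 0.35%


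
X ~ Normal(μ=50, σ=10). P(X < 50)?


z = (50-50)/10 = 0.0
P(Z < 0.0) = 0.5000

P(X < 50) ≈ 0.5000


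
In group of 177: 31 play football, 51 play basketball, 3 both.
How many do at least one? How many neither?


|A∪B| = 31+51-3 = 79
Neither = 177-79 = 98

At least one: 79; Neither: 98


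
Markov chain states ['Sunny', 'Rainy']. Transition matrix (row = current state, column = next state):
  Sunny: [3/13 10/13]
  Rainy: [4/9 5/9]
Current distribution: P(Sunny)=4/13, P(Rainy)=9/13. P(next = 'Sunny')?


P(next=Sunny) = Σᵢ P(now=i)×P(i→Sunny)
= 4/13×3/13 + 9/13×4/9
= 12/169 + 4/13 = 64/169

P = 64/169 ≈ 0.3787


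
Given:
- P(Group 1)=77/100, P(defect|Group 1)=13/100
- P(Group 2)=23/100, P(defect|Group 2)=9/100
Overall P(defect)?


P(B) = Σ P(B|Aᵢ)×P(Aᵢ)
  13/100×77/100 = 1001/10000
  9/100×23/100 = 207/10000
Sum = 151/1250

P(defect) = 151/1250 ≈ 12.08%


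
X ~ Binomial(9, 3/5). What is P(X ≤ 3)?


P(X ≤ 3) = Σ P(X=i) for i=0..3
P(X=0) = 512/1953125
P(X=1) = 6912/1953125
P(X=2) = 41472/1953125
P(X=3) = 145152/1953125
Sum = 194048/1953125

P(X ≤ 3) = 194048/1953125 ≈ 9.94%


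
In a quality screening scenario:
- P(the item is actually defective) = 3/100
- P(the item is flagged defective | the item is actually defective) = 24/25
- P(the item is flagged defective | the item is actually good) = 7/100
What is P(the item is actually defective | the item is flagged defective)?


Using Bayes' theorem:
P(A|B) = P(B|A)·P(A) / P(B)

P(the item is flagged defective) = 24/25 × 3/100 + 7/100 × 97/100
= 18/625 + 679/10000 = 967/10000

P(the item is actually defective|the item is flagged defective) = (18/625) / (967/10000) = 288/967

P(the item is actually defective|the item is flagged defective) = 288/967 ≈ 29.78%


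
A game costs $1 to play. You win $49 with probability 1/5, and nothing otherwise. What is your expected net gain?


E[gain] = (49-1)×1/5 + (-1)×4/5
= 48/5 - 4/5 = 44/5

Expected net gain = $44/5 ≈ $8.80


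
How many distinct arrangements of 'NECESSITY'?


Letters: 9, freq: {'N': 1, 'E': 2, 'C': 1, 'S': 2, 'I': 1, 'T': 1, 'Y': 1}
9!/(1!×2!×1!×2!×1!×1!×1!) = 362880/4 = 90720

90720


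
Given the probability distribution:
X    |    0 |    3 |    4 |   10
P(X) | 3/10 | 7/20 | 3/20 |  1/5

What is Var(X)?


E[X] = 73/20
E[X²] = 511/20
Var(X) = E[X²] - (E[X])² = 511/20 - 5329/400 = 4891/400

Var(X) = 4891/400 ≈ 12.2275


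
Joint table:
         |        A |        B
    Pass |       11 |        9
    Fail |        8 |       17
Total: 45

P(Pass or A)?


P(Pass∨A) = P(Pass) + P(A) - P(Pass∧A)
= (20 + 19 - 11)/45 = 28/45

P = 28/45 ≈ 62.22%


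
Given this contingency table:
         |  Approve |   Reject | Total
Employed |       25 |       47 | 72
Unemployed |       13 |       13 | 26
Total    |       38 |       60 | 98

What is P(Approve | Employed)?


P(Approve | Employed) = 25/(25+47) = 25/72

P(Approve|Employed) = 25/72 ≈ 34.72%


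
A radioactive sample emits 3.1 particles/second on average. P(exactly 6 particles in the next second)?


Poisson(λ=3.1): P(X=6) = e^(-λ)×λ^k/k!
= e^(-3.1) × 3.1^6 / 6!
≈ 0.04504920239 × 887.503681 / 720 ≈ 0.055530

P(X=6) ≈ 0.055530 ≈ 5.55%


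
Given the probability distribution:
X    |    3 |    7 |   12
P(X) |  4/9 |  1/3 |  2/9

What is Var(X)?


E[X] = 19/3
E[X²] = 157/3
Var(X) = E[X²] - (E[X])² = 157/3 - 361/9 = 110/9

Var(X) = 110/9 ≈ 12.2222


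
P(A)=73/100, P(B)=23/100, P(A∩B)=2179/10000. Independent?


P(A)×P(B) = 1679/10000
P(A∩B) = 2179/10000
Not equal → NOT independent

No, not independent


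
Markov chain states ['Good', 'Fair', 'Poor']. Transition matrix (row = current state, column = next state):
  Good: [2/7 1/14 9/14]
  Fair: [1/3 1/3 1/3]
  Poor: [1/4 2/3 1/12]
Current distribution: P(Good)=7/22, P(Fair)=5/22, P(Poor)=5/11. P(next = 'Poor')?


P(next=Poor) = Σᵢ P(now=i)×P(i→Poor)
= 7/22×9/14 + 5/22×1/3 + 5/11×1/12
= 9/44 + 5/66 + 5/132 = 7/22

P = 7/22 ≈ 0.3182


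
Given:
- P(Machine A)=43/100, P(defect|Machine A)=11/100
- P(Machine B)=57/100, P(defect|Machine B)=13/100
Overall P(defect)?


P(B) = Σ P(B|Aᵢ)×P(Aᵢ)
  11/100×43/100 = 473/10000
  13/100×57/100 = 741/10000
Sum = 607/5000

P(defect) = 607/5000 ≈ 12.14%


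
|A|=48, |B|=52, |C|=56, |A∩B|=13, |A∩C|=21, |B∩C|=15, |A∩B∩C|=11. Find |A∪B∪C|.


|A∪B∪C| = 48+52+56-13-21-15+11 = 118

|A∪B∪C| = 118


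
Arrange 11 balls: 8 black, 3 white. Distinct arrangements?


11!/(8!×3!) = 165

165


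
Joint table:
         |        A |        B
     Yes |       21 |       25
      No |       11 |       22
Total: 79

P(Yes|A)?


P(Yes|A) = 21/(21+11) = 21/32

P = 21/32 ≈ 65.62%


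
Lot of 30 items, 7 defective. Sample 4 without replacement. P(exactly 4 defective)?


Hypergeometric: C(7,4)×C(23,0)/C(30,4)
= 35×1/27405 = 1/783

P(X=4) = 1/783 ≈ 0.13%


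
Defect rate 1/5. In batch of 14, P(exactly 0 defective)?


Binomial: P(X=0) = C(14,0)×p^0×(1-p)^14
= 1 × 1 × 268435456/6103515625 = 268435456/6103515625

P(X=0) = 268435456/6103515625 ≈ 4.40%


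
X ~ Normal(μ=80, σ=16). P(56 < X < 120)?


z₁=(56-80)/16=-1.5, z₂=(120-80)/16=2.5
P = Φ(2.5) - Φ(-1.5) = 0.993790 - 0.066807 = 0.926983 ≈ 0.9270

P(56 < X < 120) ≈ 0.9270


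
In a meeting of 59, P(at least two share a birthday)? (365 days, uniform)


P(all different) = Π(365-i)/365 for i=0..58
= 0.007011
P(match) = 1 - 0.007011 = 0.992989

P ≈ 0.9930 ≈ 99.30%


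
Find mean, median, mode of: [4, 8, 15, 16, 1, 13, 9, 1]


Sorted: [1, 1, 4, 8, 9, 13, 15, 16]
Mean = 67/8
Median = 17/2
Freq: {4: 1, 8: 1, 15: 1, 16: 1, 1: 2, 13: 1, 9: 1}
Mode: [1]

Mean=67/8, Median=17/2, Mode=1


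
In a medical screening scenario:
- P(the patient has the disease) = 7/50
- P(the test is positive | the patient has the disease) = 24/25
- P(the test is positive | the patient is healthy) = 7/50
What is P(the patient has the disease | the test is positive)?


Using Bayes' theorem:
P(A|B) = P(B|A)·P(A) / P(B)

P(the test is positive) = 24/25 × 7/50 + 7/50 × 43/50
= 84/625 + 301/2500 = 637/2500

P(the patient has the disease|the test is positive) = (84/625) / (637/2500) = 48/91

P(the patient has the disease|the test is positive) = 48/91 ≈ 52.75%


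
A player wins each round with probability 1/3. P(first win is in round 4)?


Geometric: P(X=4) = (1-p)^(k-1)×p = (2/3)^3×1/3 = 8/81

P(X=4) = 8/81 ≈ 9.88%


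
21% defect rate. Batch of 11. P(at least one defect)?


P(all good) = (79/100)^11 = 747993810527520928879/10000000000000000000000
P(≥1 defect) = 9252006189472479071121/10000000000000000000000

P = 9252006189472479071121/10000000000000000000000 ≈ 92.52%


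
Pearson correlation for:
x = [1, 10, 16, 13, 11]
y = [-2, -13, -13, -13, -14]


n=5, Σx=51, Σy=-55, Σxy=-663, Σx²=647, Σy²=707
r = (5×(-663) - 51×(-55))/√((5×647 - 51²)(5×707 - (-55)²))
= -510/√(634×510) = -510/√323340 ≈ -510/568.6299 ≈ -0.8969

r ≈ -0.8969


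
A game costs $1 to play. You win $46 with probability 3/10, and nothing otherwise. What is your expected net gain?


E[gain] = (46-1)×3/10 + (-1)×7/10
= 27/2 - 7/10 = 64/5

Expected net gain = $64/5 ≈ $12.80


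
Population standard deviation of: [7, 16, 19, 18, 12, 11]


Mean = 83/6
  (7-83/6)²=1681/36
  (16-83/6)²=169/36
  (19-83/6)²=961/36
  (18-83/6)²=625/36
  (12-83/6)²=121/36
  (11-83/6)²=289/36
Σ(x-μ)² = 641/6
σ² = (641/6)/6 = 641/36

σ = √(641/36) ≈ 4.2197


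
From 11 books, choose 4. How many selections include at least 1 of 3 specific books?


Complement: C(11,4) - C(8,4) = 330 - 70 = 260

260


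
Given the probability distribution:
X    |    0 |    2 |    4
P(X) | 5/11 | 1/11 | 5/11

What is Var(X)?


E[X] = 2
E[X²] = 84/11
Var(X) = E[X²] - (E[X])² = 84/11 - 4 = 40/11

Var(X) = 40/11 ≈ 3.6364


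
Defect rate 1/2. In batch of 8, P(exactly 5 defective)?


Binomial: P(X=5) = C(8,5)×p^5×(1-p)^3
= 56 × 1/32 × 1/8 = 7/32

P(X=5) = 7/32 ≈ 21.88%


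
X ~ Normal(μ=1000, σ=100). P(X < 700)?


z = (700-1000)/100 = -3.0
P(Z < -3.0) = 0.0013

P(X < 700) ≈ 0.0013


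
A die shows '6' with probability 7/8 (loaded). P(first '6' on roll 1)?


Geometric: P(X=1) = (1-p)^(k-1)×p = (1/8)^0×7/8 = 7/8

P(X=1) = 7/8 ≈ 87.50%


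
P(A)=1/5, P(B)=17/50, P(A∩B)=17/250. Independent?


P(A)×P(B) = 17/250
P(A∩B) = 17/250
Equal ✓ → Independent

Yes, independent


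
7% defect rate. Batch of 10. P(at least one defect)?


P(all good) = (93/100)^10 = 48398230717929318249/100000000000000000000
P(≥1 defect) = 51601769282070681751/100000000000000000000

P = 51601769282070681751/100000000000000000000 ≈ 51.60%


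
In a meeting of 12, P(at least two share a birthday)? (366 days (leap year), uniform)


P(all different) = Π(366-i)/366 for i=0..11
= 0.833396
P(match) = 1 - 0.833396 = 0.166604

P ≈ 0.1666 ≈ 16.66%


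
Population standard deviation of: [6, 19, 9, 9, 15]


Mean = 58/5
  (6-58/5)²=784/25
  (19-58/5)²=1369/25
  (9-58/5)²=169/25
  (9-58/5)²=169/25
  (15-58/5)²=289/25
Σ(x-μ)² = 556/5
σ² = (556/5)/5 = 556/25

σ = √(556/25) ≈ 4.7159


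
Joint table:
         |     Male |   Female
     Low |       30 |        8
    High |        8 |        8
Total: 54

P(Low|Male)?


P(Low|Male) = 30/(30+8) = 30/38 = 15/19

P = 15/19 ≈ 78.95%


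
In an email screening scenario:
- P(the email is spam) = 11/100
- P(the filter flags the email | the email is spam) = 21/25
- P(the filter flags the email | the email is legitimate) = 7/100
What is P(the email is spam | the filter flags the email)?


Using Bayes' theorem:
P(A|B) = P(B|A)·P(A) / P(B)

P(the filter flags the email) = 21/25 × 11/100 + 7/100 × 89/100
= 231/2500 + 623/10000 = 1547/10000

P(the email is spam|the filter flags the email) = (231/2500) / (1547/10000) = 132/221

P(the email is spam|the filter flags the email) = 132/221 ≈ 59.73%


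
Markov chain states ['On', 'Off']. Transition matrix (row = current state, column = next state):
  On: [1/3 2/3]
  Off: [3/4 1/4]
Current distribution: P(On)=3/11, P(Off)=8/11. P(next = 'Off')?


P(next=Off) = Σᵢ P(now=i)×P(i→Off)
= 3/11×2/3 + 8/11×1/4
= 2/11 + 2/11 = 4/11

P = 4/11 ≈ 0.3636


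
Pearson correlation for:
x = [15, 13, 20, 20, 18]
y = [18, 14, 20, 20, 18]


n=5, Σx=86, Σy=90, Σxy=1576, Σx²=1518, Σy²=1644
r = (5×1576 - 86×90)/√((5×1518 - 86²)(5×1644 - 90²))
= 140/√(194×120) = 140/√23280 ≈ 140/152.5778 ≈ 0.9176

r ≈ 0.9176


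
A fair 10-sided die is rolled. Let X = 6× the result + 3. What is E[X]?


E[die] = (1+10)/2 = 11/2
E[X] = 6×11/2 + 3 = 36

E[X] = 36


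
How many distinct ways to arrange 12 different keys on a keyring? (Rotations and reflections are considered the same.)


Free circular arrangements: rotations and reflections both identified.
(n-1)!/2 = 11!/2 = 39916800/2 = 19958400

19958400


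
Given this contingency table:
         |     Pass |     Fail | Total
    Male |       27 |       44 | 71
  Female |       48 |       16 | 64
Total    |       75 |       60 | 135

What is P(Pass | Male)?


P(Pass | Male) = 27/(27+44) = 27/71

P(Pass|Male) = 27/71 ≈ 38.03%


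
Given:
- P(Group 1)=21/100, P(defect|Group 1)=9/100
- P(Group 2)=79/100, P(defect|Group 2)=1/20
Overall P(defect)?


P(B) = Σ P(B|Aᵢ)×P(Aᵢ)
  9/100×21/100 = 189/10000
  1/20×79/100 = 79/2000
Sum = 73/1250

P(defect) = 73/1250 ≈ 5.84%


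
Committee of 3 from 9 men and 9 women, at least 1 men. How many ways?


Count by #men:
  1M,2W: C(9,1)×C(9,2)=324
  2M,1W: C(9,2)×C(9,1)=324
  3M,0W: C(9,3)×C(9,0)=84
Total = 732

732


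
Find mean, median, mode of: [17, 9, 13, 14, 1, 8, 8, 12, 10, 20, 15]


Sorted: [1, 8, 8, 9, 10, 12, 13, 14, 15, 17, 20]
Mean = 127/11
Median = 12
Freq: {17: 1, 9: 1, 13: 1, 14: 1, 1: 1, 8: 2, 12: 1, 10: 1, 20: 1, 15: 1}
Mode: [8]

Mean=127/11, Median=12, Mode=8


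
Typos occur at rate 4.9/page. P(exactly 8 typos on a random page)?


Poisson(λ=4.9): P(X=8) = e^(-λ)×λ^k/k!
= e^(-4.9) × 4.9^8 / 8!
≈ 0.007446583071 × 332329.305696 / 40320 ≈ 0.061377

P(X=8) ≈ 0.061377 ≈ 6.14%


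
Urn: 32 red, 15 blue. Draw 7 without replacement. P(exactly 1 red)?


Hypergeometric: C(32,1)×C(15,6)/C(47,7)
= 32×5005/62891499 = 14560/5717409

P(X=1) = 14560/5717409 ≈ 0.25%


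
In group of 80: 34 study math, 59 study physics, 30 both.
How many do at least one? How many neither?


|A∪B| = 34+59-30 = 63
Neither = 80-63 = 17

At least one: 63; Neither: 17


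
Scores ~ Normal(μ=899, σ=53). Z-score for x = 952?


z = (x - μ)/σ = (952 - 899)/53 = 1.0

z = 1.0


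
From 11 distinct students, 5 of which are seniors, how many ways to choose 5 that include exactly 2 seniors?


Choose 2 of the 5 seniors and 3 of the other 6 students:
C(5,2)×C(6,3) = 10×20 = 200

200


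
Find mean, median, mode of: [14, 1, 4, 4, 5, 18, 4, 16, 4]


Sorted: [1, 4, 4, 4, 4, 5, 14, 16, 18]
Mean = 70/9
Median = 4
Freq: {14: 1, 1: 1, 4: 4, 5: 1, 18: 1, 16: 1}
Mode: [4]

Mean=70/9, Median=4, Mode=4


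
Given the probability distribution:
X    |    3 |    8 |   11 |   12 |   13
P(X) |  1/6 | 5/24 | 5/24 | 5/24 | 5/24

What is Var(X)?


E[X] = 29/3
E[X²] = 421/4
Var(X) = E[X²] - (E[X])² = 421/4 - 841/9 = 425/36

Var(X) = 425/36 ≈ 11.8056


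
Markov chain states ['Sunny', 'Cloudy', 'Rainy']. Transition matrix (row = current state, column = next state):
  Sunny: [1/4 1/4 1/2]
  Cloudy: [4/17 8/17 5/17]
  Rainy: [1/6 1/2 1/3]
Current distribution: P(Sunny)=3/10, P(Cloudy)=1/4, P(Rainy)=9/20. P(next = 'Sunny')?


P(next=Sunny) = Σᵢ P(now=i)×P(i→Sunny)
= 3/10×1/4 + 1/4×4/17 + 9/20×1/6
= 3/40 + 1/17 + 3/40 = 71/340

P = 71/340 ≈ 0.2088


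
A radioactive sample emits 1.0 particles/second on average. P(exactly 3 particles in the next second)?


Poisson(λ=1.0): P(X=3) = e^(-λ)×λ^k/k!
= e^(-1.0) × 1.0^3 / 3!
≈ 0.3678794412 × 1 / 6 ≈ 0.061313

P(X=3) ≈ 0.061313 ≈ 6.13%


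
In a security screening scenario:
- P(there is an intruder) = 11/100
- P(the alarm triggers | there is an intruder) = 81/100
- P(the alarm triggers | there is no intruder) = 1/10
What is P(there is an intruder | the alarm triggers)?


Using Bayes' theorem:
P(A|B) = P(B|A)·P(A) / P(B)

P(the alarm triggers) = 81/100 × 11/100 + 1/10 × 89/100
= 891/10000 + 89/1000 = 1781/10000

P(there is an intruder|the alarm triggers) = (891/10000) / (1781/10000) = 891/1781

P(there is an intruder|the alarm triggers) = 891/1781 ≈ 50.03%


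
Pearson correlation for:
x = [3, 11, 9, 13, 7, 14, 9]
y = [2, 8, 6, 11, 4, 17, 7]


n=7, Σx=66, Σy=55, Σxy=620, Σx²=706, Σy²=579
r = (7×620 - 66×55)/√((7×706 - 66²)(7×579 - 55²))
= 710/√(586×1028) = 710/√602408 ≈ 710/776.1495 ≈ 0.9148

r ≈ 0.9148


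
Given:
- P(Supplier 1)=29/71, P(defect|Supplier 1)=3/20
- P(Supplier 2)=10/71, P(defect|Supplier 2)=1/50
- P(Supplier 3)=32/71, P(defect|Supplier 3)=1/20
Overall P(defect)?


P(B) = Σ P(B|Aᵢ)×P(Aᵢ)
  3/20×29/71 = 87/1420
  1/50×10/71 = 1/355
  1/20×32/71 = 8/355
Sum = 123/1420

P(defect) = 123/1420 ≈ 8.66%


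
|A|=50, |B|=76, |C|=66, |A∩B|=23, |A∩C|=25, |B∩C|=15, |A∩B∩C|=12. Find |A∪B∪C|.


|A∪B∪C| = 50+76+66-23-25-15+12 = 141

|A∪B∪C| = 141


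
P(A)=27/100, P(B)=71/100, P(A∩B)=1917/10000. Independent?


P(A)×P(B) = 1917/10000
P(A∩B) = 1917/10000
Equal ✓ → Independent

Yes, independent


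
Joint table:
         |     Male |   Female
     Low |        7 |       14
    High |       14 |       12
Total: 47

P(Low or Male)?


P(Low∨Male) = P(Low) + P(Male) - P(Low∧Male)
= (21 + 21 - 7)/47 = 35/47

P = 35/47 ≈ 74.47%


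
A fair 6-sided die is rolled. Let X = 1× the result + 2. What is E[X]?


E[die] = (1+6)/2 = 7/2
E[X] = 1×7/2 + 2 = 11/2

E[X] = 11/2


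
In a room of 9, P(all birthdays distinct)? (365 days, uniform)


P(all different) = Π(365-i)/365 for i=0..8
= (365/365)×(364/365)×...×(357/365)
= 0.905376

P ≈ 0.9054 ≈ 90.54%


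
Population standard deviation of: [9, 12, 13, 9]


Mean = 43/4
  (9-43/4)²=49/16
  (12-43/4)²=25/16
  (13-43/4)²=81/16
  (9-43/4)²=49/16
Σ(x-μ)² = 51/4
σ² = (51/4)/4 = 51/16

σ = √(51/16) ≈ 1.7854


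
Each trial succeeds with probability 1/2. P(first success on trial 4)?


Geometric: P(X=4) = (1-p)^(k-1)×p = (1/2)^3×1/2 = 1/16

P(X=4) = 1/16 ≈ 6.25%


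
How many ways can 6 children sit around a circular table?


Circular arrangements of 6 distinct objects: fix one position to break rotational symmetry.
(n-1)! = 5! = 120

120


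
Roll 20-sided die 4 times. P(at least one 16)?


P(no 16)^4 = (19/20)^4 = 130321/160000
P(≥1) = 1 - 130321/160000 = 29679/160000

P = 29679/160000 ≈ 18.55%


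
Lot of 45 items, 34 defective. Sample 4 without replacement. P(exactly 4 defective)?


Hypergeometric: C(34,4)×C(11,0)/C(45,4)
= 46376×1/148995 = 4216/13545

P(X=4) = 4216/13545 ≈ 31.13%


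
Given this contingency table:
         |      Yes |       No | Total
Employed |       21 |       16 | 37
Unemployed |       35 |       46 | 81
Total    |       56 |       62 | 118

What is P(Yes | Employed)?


P(Yes | Employed) = 21/(21+16) = 21/37

P(Yes|Employed) = 21/37 ≈ 56.76%


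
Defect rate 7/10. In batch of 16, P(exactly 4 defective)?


Binomial: P(X=4) = C(16,4)×p^4×(1-p)^12
= 1820 × 2401/10000 × 531441/1000000000000 = 116115075531/500000000000000

P(X=4) = 116115075531/500000000000000 ≈ 0.02%


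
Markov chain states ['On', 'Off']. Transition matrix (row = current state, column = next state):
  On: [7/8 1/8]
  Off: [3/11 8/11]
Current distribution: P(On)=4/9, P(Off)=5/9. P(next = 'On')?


P(next=On) = Σᵢ P(now=i)×P(i→On)
= 4/9×7/8 + 5/9×3/11
= 7/18 + 5/33 = 107/198

P = 107/198 ≈ 0.5404


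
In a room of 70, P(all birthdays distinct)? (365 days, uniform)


P(all different) = Π(365-i)/365 for i=0..69
= (365/365)×(364/365)×...×(296/365)
= 0.000840

P ≈ 0.0008 ≈ 0.08%


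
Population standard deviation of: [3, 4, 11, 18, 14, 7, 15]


Mean = 72/7
  (3-72/7)²=2601/49
  (4-72/7)²=1936/49
  (11-72/7)²=25/49
  (18-72/7)²=2916/49
  (14-72/7)²=676/49
  (7-72/7)²=529/49
  (15-72/7)²=1089/49
Σ(x-μ)² = 1396/7
σ² = (1396/7)/7 = 1396/49

σ = √(1396/49) ≈ 5.3376


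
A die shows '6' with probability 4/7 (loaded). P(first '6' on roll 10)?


Geometric: P(X=10) = (1-p)^(k-1)×p = (3/7)^9×4/7 = 78732/282475249

P(X=10) = 78732/282475249 ≈ 0.03%


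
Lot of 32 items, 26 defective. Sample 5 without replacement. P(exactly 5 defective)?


Hypergeometric: C(26,5)×C(6,0)/C(32,5)
= 65780×1/201376 = 16445/50344

P(X=5) = 16445/50344 ≈ 32.67%


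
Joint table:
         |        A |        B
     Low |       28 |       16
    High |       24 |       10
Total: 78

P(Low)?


P(Low) = (28+16)/78 = 44/78 = 22/39

P(Low) = 22/39 ≈ 56.41%


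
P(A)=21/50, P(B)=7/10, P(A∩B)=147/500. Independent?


P(A)×P(B) = 147/500
P(A∩B) = 147/500
Equal ✓ → Independent

Yes, independent


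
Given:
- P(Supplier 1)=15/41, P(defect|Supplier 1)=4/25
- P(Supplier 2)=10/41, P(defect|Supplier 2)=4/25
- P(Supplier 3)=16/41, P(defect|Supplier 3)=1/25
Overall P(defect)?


P(B) = Σ P(B|Aᵢ)×P(Aᵢ)
  4/25×15/41 = 12/205
  4/25×10/41 = 8/205
  1/25×16/41 = 16/1025
Sum = 116/1025

P(defect) = 116/1025 ≈ 11.32%


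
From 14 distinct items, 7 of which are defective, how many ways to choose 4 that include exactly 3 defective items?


Choose 3 of the 7 defective items and 1 of the other 7 items:
C(7,3)×C(7,1) = 35×7 = 245

245


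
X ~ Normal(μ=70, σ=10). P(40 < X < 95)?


z₁=(40-70)/10=-3.0, z₂=(95-70)/10=2.5
P = Φ(2.5) - Φ(-3.0) = 0.993790 - 0.001350 = 0.992440 ≈ 0.9924

P(40 < X < 95) ≈ 0.9924


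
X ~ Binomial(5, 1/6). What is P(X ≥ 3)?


P(X ≥ 3) = Σ P(X=i) for i=3..5
P(X=3) = 125/3888
P(X=4) = 25/7776
P(X=5) = 1/7776
Sum = 23/648

P(X ≥ 3) = 23/648 ≈ 3.55%


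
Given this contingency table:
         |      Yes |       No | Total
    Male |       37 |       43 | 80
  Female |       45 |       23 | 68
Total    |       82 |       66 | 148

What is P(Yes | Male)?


P(Yes | Male) = 37/(37+43) = 37/80

P(Yes|Male) = 37/80 ≈ 46.25%


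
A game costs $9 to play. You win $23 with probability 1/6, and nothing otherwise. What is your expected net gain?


E[gain] = (23-9)×1/6 + (-9)×5/6
= 7/3 - 15/2 = -31/6

Expected net gain = $-31/6 ≈ $-5.17


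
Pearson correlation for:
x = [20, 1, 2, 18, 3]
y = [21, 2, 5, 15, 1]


n=5, Σx=44, Σy=44, Σxy=705, Σx²=738, Σy²=696
r = (5×705 - 44×44)/√((5×738 - 44²)(5×696 - 44²))
= 1589/√(1754×1544) = 1589/√2708176 ≈ 1589/1645.6537 ≈ 0.9656

r ≈ 0.9656


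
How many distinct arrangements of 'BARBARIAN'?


Letters: 9, freq: {'B': 2, 'A': 3, 'R': 2, 'I': 1, 'N': 1}
9!/(2!×3!×2!×1!×1!) = 362880/24 = 15120

15120


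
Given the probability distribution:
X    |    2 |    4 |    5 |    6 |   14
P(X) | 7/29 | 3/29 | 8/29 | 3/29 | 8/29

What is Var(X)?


E[X] = 196/29
E[X²] = 1952/29
Var(X) = E[X²] - (E[X])² = 1952/29 - 38416/841 = 18192/841

Var(X) = 18192/841 ≈ 21.6314


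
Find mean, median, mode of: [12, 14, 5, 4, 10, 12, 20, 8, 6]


Sorted: [4, 5, 6, 8, 10, 12, 12, 14, 20]
Mean = 91/9
Median = 10
Freq: {12: 2, 14: 1, 5: 1, 4: 1, 10: 1, 20: 1, 8: 1, 6: 1}
Mode: [12]

Mean=91/9, Median=10, Mode=12


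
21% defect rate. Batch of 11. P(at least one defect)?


P(all good) = (79/100)^11 = 747993810527520928879/10000000000000000000000
P(≥1 defect) = 9252006189472479071121/10000000000000000000000

P = 9252006189472479071121/10000000000000000000000 ≈ 92.52%


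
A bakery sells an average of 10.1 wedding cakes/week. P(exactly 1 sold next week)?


Poisson(λ=10.1): P(X=1) = e^(-λ)×λ^k/k!
= e^(-10.1) × 10.1^1 / 1!
≈ 4.107955523e-05 × 10.1 / 1 ≈ 0.000415

P(X=1) ≈ 0.000415 ≈ 0.04%


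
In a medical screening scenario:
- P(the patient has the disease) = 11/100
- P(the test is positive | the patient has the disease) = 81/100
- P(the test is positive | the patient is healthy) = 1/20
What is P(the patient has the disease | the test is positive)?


Using Bayes' theorem:
P(A|B) = P(B|A)·P(A) / P(B)

P(the test is positive) = 81/100 × 11/100 + 1/20 × 89/100
= 891/10000 + 89/2000 = 167/1250

P(the patient has the disease|the test is positive) = (891/10000) / (167/1250) = 891/1336

P(the patient has the disease|the test is positive) = 891/1336 ≈ 66.69%


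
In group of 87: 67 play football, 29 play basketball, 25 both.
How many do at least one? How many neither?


|A∪B| = 67+29-25 = 71
Neither = 87-71 = 16

At least one: 71; Neither: 16


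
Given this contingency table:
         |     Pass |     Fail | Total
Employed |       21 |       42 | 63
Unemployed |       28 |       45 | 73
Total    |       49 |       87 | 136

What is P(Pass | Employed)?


P(Pass | Employed) = 21/(21+42) = 21/63 = 1/3

P(Pass|Employed) = 1/3 ≈ 33.33%


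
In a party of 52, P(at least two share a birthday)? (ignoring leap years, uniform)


P(all different) = Π(365-i)/365 for i=0..51
= 0.021995
P(match) = 1 - 0.021995 = 0.978005

P ≈ 0.9780 ≈ 97.80%


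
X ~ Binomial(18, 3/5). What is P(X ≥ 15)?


P(X ≥ 15) = Σ P(X=i) for i=15..18
P(X=15) = 93669664896/3814697265625
P(X=16) = 26344593252/3814697265625
P(X=17) = 4649045868/3814697265625
P(X=18) = 387420489/3814697265625
Sum = 25010144901/762939453125

P(X ≥ 15) = 25010144901/762939453125 ≈ 3.28%


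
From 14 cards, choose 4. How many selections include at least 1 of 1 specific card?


Complement: C(14,4) - C(13,4) = 1001 - 715 = 286

286


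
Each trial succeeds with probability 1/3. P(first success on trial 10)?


Geometric: P(X=10) = (1-p)^(k-1)×p = (2/3)^9×1/3 = 512/59049

P(X=10) = 512/59049 ≈ 0.87%


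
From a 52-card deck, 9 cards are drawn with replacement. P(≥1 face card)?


P(not a face card) = 40/52 = 10/13
P(none in 9 draws) = (10/13)^9 = 1000000000/10604499373
P(≥1 face card) = 1 - 1000000000/10604499373 = 9604499373/10604499373

P = 9604499373/10604499373 ≈ 90.57%


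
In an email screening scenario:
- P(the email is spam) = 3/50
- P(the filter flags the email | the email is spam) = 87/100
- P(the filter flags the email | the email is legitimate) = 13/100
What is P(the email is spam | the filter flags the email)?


Using Bayes' theorem:
P(A|B) = P(B|A)·P(A) / P(B)

P(the filter flags the email) = 87/100 × 3/50 + 13/100 × 47/50
= 261/5000 + 611/5000 = 109/625

P(the email is spam|the filter flags the email) = (261/5000) / (109/625) = 261/872

P(the email is spam|the filter flags the email) = 261/872 ≈ 29.93%


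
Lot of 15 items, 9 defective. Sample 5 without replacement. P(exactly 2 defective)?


Hypergeometric: C(9,2)×C(6,3)/C(15,5)
= 36×20/3003 = 240/1001

P(X=2) = 240/1001 ≈ 23.98%


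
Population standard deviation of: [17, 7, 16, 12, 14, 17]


Mean = 83/6
  (17-83/6)²=361/36
  (7-83/6)²=1681/36
  (16-83/6)²=169/36
  (12-83/6)²=121/36
  (14-83/6)²=1/36
  (17-83/6)²=361/36
Σ(x-μ)² = 449/6
σ² = (449/6)/6 = 449/36

σ = √(449/36) ≈ 3.5316


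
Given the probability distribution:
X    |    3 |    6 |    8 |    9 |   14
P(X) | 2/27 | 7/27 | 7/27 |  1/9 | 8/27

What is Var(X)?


E[X] = 9
E[X²] = 281/3
Var(X) = E[X²] - (E[X])² = 281/3 - 81 = 38/3

Var(X) = 38/3 ≈ 12.6667


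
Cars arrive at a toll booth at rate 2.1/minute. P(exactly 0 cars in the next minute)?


Poisson(λ=2.1): P(X=0) = e^(-λ)×λ^k/k!
= e^(-2.1) × 2.1^0 / 0!
≈ 0.1224564283 × 1 / 1 ≈ 0.122456

P(X=0) ≈ 0.122456 ≈ 12.25%


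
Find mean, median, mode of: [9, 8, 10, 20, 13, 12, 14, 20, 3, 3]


Sorted: [3, 3, 8, 9, 10, 12, 13, 14, 20, 20]
Mean = 112/10 = 56/5
Median = 11
Freq: {9: 1, 8: 1, 10: 1, 20: 2, 13: 1, 12: 1, 14: 1, 3: 2}
Mode: [3, 20]

Mean=56/5, Median=11, Mode=[3, 20]


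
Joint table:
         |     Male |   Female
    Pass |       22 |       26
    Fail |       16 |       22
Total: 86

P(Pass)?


P(Pass) = (22+26)/86 = 48/86 = 24/43

P(Pass) = 24/43 ≈ 55.81%


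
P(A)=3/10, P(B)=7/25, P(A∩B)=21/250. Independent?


P(A)×P(B) = 21/250
P(A∩B) = 21/250
Equal ✓ → Independent

Yes, independent


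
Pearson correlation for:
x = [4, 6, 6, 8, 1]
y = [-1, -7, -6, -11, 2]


n=5, Σx=25, Σy=-23, Σxy=-168, Σx²=153, Σy²=211
r = (5×(-168) - 25×(-23))/√((5×153 - 25²)(5×211 - (-23)²))
= -265/√(140×526) = -265/√73640 ≈ -265/271.3669 ≈ -0.9765

r ≈ -0.9765


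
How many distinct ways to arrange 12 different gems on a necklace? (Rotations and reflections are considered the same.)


Free circular arrangements: rotations and reflections both identified.
(n-1)!/2 = 11!/2 = 39916800/2 = 19958400

19958400


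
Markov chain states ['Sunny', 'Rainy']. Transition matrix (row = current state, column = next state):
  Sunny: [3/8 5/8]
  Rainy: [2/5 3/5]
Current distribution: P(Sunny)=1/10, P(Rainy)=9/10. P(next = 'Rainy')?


P(next=Rainy) = Σᵢ P(now=i)×P(i→Rainy)
= 1/10×5/8 + 9/10×3/5
= 1/16 + 27/50 = 241/400

P = 241/400 ≈ 0.6025


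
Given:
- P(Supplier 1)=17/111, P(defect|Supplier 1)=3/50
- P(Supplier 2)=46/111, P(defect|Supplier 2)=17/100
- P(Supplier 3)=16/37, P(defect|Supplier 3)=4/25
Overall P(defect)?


P(B) = Σ P(B|Aᵢ)×P(Aᵢ)
  3/50×17/111 = 17/1850
  17/100×46/111 = 391/5550
  4/25×16/37 = 64/925
Sum = 413/2775

P(defect) = 413/2775 ≈ 14.88%


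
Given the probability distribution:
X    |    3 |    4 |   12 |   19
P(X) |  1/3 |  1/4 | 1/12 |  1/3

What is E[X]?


E[X] = Σ x·P(X=x)
= (3)×(1/3) + (4)×(1/4) + (12)×(1/12) + (19)×(1/3)
= 28/3

E[X] = 28/3


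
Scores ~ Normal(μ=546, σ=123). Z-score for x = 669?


z = (x - μ)/σ = (669 - 546)/123 = 1.0

z = 1.0


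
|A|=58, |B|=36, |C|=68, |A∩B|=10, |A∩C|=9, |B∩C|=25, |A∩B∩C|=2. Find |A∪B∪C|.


|A∪B∪C| = 58+36+68-10-9-25+2 = 120

|A∪B∪C| = 120


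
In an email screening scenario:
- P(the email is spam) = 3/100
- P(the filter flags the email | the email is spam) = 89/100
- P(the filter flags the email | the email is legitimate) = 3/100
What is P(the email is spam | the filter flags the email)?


Using Bayes' theorem:
P(A|B) = P(B|A)·P(A) / P(B)

P(the filter flags the email) = 89/100 × 3/100 + 3/100 × 97/100
= 267/10000 + 291/10000 = 279/5000

P(the email is spam|the filter flags the email) = (267/10000) / (279/5000) = 89/186

P(the email is spam|the filter flags the email) = 89/186 ≈ 47.85%


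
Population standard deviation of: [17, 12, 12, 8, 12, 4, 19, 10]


Mean = 94/8 = 47/4
  (17-47/4)²=441/16
  (12-47/4)²=1/16
  (12-47/4)²=1/16
  (8-47/4)²=225/16
  (12-47/4)²=1/16
  (4-47/4)²=961/16
  (19-47/4)²=841/16
  (10-47/4)²=49/16
Σ(x-μ)² = 315/2
σ² = (315/2)/8 = 315/16

σ = √(315/16) ≈ 4.4371


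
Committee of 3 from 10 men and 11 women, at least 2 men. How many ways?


Count by #men:
  2M,1W: C(10,2)×C(11,1)=495
  3M,0W: C(10,3)×C(11,0)=120
Total = 615

615


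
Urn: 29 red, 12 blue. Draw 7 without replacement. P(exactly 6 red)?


Hypergeometric: C(29,6)×C(12,1)/C(41,7)
= 475020×12/22481940 = 7308/28823

P(X=6) = 7308/28823 ≈ 25.35%


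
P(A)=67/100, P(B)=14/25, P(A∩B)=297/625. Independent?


P(A)×P(B) = 469/1250
P(A∩B) = 297/625
Not equal → NOT independent

No, not independent


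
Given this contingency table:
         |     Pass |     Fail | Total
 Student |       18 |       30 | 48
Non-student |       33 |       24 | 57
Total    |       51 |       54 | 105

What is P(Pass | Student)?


P(Pass | Student) = 18/(18+30) = 18/48 = 3/8

P(Pass|Student) = 3/8 ≈ 37.50%


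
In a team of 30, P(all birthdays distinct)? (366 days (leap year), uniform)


P(all different) = Π(366-i)/366 for i=0..29
= (366/366)×(365/366)×...×(337/366)
= 0.294697

P ≈ 0.2947 ≈ 29.47%


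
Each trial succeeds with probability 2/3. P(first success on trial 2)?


Geometric: P(X=2) = (1-p)^(k-1)×p = (1/3)^1×2/3 = 2/9

P(X=2) = 2/9 ≈ 22.22%


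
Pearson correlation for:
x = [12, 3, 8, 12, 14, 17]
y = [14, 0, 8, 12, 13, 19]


n=6, Σx=66, Σy=66, Σxy=881, Σx²=846, Σy²=934
r = (6×881 - 66×66)/√((6×846 - 66²)(6×934 - 66²))
= 930/√(720×1248) = 930/√898560 ≈ 930/947.9240 ≈ 0.9811

r ≈ 0.9811


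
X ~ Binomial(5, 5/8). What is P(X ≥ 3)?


P(X ≥ 3) = Σ P(X=i) for i=3..5
P(X=3) = 5625/16384
P(X=4) = 9375/32768
P(X=5) = 3125/32768
Sum = 11875/16384

P(X ≥ 3) = 11875/16384 ≈ 72.48%


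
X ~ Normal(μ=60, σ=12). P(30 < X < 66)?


z₁=(30-60)/12=-2.5, z₂=(66-60)/12=0.5
P = Φ(0.5) - Φ(-2.5) = 0.691462 - 0.006210 = 0.685252 ≈ 0.6853

P(30 < X < 66) ≈ 0.6853


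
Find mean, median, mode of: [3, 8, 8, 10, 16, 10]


Sorted: [3, 8, 8, 10, 10, 16]
Mean = 55/6
Median = 9
Freq: {3: 1, 8: 2, 10: 2, 16: 1}
Mode: [8, 10]

Mean=55/6, Median=9, Mode=[8, 10]


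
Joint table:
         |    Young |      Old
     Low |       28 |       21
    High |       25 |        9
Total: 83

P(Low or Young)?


P(Low∨Young) = P(Low) + P(Young) - P(Low∧Young)
= (49 + 53 - 28)/83 = 74/83

P = 74/83 ≈ 89.16%
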